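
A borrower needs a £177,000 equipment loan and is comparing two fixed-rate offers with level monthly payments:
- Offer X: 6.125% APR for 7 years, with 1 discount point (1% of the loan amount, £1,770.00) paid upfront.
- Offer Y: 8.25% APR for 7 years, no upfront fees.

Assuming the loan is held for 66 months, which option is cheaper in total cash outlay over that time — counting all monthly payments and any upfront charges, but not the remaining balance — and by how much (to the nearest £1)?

Offer X by £10,409

Offer X: at 6.125% the monthly rate is 0.0051042, so the payment is 177,000 × 0.0051042 / (1 − 1.0051042^−84) = £2,596.33.
Offer Y: monthly rate = 8.25%/12 = 0.0068750; payment = 177,000 × 0.0068750 / (1 − (1+0.0068750)^−84) = £2,780.86.
Over 66 months: Offer X costs 66 × £2,596.33 + £1,770.00 = £173,127.78; Offer Y costs 66 × £2,780.86 = £183,536.76.
Offer X is cheaper by £183,536.76 − £173,127.78 = £10,408.98.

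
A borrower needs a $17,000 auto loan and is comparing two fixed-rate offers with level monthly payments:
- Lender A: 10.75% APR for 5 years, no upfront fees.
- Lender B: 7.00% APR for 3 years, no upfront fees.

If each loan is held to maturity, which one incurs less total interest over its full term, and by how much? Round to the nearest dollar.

Lender B by $3,154

Lender A: at 10.75% the monthly rate is 0.0089583, so the payment is 17,000 × 0.0089583 / (1 − 1.0089583^−60) = $367.51.
Total interest on Lender A = 60 × $367.51 − $17,000 = $5,050.60.
Lender B: at 7.00% the monthly rate is 0.0058333, so the payment is 17,000 × 0.0058333 / (1 − 1.0058333^−36) = $524.91.
Total interest on Lender B = 36 × $524.91 − $17,000 = $1,896.76.
Lender B is lower by $3,153.84.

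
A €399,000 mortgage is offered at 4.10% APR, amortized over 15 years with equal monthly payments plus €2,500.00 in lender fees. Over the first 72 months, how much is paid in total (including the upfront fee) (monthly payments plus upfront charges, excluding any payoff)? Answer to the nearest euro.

Monthly rate = 4.1%/12 = 0.0034167; payment = 399,000 × 0.0034167 / (1 − (1+0.0034167)^−180) = €2,971.39.
Total outlay = 72 × €2,971.39 + €2,500.00 = €216,440.08.

€216,440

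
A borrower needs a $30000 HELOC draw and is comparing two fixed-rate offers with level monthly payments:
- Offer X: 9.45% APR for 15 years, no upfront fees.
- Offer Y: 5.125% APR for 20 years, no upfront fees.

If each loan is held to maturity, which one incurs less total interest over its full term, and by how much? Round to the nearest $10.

Offer X: at 9.45% the monthly rate is 0.0078750, so the payment is 30,000 × 0.0078750 / (1 − 1.0078750^−180) = $312.36.
Total interest on Offer X = 180 × $312.36 − $30,000 = $26,224.80.
Offer Y: monthly rate = 5.125%/12 = 0.0042708; payment = 30,000 × 0.0042708 / (1 − (1+0.0042708)^−240) = $200.06.
Total interest on Offer Y = 240 × $200.06 − $30,000 = $18,014.40.
Offer Y is lower by $8,210.40.

Offer Y by $8,210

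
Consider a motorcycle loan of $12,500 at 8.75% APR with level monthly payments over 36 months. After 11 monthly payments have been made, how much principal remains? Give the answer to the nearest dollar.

With monthly rate i = 8.75%/12 = 0.0072917, the balance after k of n payments is P · [(1+i)^n − (1+i)^k] / [(1+i)^n − 1].
(1+0.0072917)^36 = 1.29893876 and (1+0.0072917)^11 = 1.08319751, so the balance is 12,500 × (1.29893876 − 1.08319751) / (1.29893876 − 1) = $9,021.13.

$9,021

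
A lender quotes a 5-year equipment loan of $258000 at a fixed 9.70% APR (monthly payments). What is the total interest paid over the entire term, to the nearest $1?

Monthly rate = 9.7%/12 = 0.0080833; payment = 258,000 × 0.0080833 / (1 − (1+0.0080833)^−60) = $5,443.73.
Total paid = 60 × $5,443.73 = $326,623.80; interest = $326,623.80 − $258,000 = $68,623.80.

$68,624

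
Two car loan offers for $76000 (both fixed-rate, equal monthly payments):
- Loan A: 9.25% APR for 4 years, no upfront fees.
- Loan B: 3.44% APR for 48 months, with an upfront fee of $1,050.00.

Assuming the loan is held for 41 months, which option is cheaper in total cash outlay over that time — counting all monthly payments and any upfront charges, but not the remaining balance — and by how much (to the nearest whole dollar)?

Loan B by $7,284

Loan A: monthly rate = 9.25%/12 = 0.0077083; payment = 76,000 × 0.0077083 / (1 − (1+0.0077083)^−48) = $1,900.30.
Loan B: at 3.44% the monthly rate is 0.0028667, so the payment is 76,000 × 0.0028667 / (1 − 1.0028667^−48) = $1,697.03.
Over 41 months: Loan A costs 41 × $1,900.30 = $77,912.30; Loan B costs 41 × $1,697.03 + $1,050.00 = $70,628.23.
Loan B is cheaper by $77,912.30 − $70,628.23 = $7,284.07.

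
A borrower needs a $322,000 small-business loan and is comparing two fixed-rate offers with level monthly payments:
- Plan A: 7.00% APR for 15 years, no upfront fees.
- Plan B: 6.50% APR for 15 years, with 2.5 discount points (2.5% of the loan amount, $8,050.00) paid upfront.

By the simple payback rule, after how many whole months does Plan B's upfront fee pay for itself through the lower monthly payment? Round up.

91 months

Plan A: at 7.00% the monthly rate is 0.0058333, so the payment is 322,000 × 0.0058333 / (1 − 1.0058333^−180) = $2,894.23.
Plan B: monthly rate = 6.5%/12 = 0.0054167; payment = 322,000 × 0.0054167 / (1 − (1+0.0054167)^−180) = $2,804.97.
Monthly savings = $2,894.23 − $2,804.97 = $89.26.
Break-even = $8,050.00 / $89.26 = 90.19 → 91 months.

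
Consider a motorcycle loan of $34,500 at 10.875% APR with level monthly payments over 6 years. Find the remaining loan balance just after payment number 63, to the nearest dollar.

With monthly rate i = 10.875%/12 = 0.0090625, the balance after k of n payments is P · [(1+i)^n − (1+i)^k] / [(1+i)^n − 1].
(1+0.0090625)^72 = 1.91470029 and (1+0.0090625)^63 = 1.76538000, so the balance is 34,500 × (1.91470029 − 1.76538000) / (1.91470029 − 1) = $5,631.95.

$5,632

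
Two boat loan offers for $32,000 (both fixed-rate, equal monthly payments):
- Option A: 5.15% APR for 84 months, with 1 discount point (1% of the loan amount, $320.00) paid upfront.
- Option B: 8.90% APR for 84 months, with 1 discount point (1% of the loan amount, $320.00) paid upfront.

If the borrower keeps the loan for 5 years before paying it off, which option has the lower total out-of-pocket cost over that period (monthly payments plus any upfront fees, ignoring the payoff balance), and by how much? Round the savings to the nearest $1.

Option A: monthly rate = 5.15%/12 = 0.0042917; payment = 32,000 × 0.0042917 / (1 − (1+0.0042917)^−84) = $454.54.
Option B: at 8.90% the monthly rate is 0.0074167, so the payment is 32,000 × 0.0074167 / (1 − 1.0074167^−84) = $513.23.
Over 60 months: Option A costs 60 × $454.54 + $320.00 = $27,592.40; Option B costs 60 × $513.23 + $320.00 = $31,113.80.
Option A is cheaper by $31,113.80 − $27,592.40 = $3,521.40.

Option A by $3,521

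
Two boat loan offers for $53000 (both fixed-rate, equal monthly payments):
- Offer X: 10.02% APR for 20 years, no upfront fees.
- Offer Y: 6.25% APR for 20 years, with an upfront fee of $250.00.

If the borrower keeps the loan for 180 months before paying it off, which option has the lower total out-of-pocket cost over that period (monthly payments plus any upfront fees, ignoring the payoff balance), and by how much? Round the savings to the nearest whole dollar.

Offer X: at 10.02% the monthly rate is 0.0083500, so the payment is 53,000 × 0.0083500 / (1 − 1.0083500^−240) = $512.16.
Offer Y: monthly rate = 6.25%/12 = 0.0052083; payment = 53,000 × 0.0052083 / (1 − (1+0.0052083)^−240) = $387.39.
Over 180 months: Offer X costs 180 × $512.16 = $92,188.80; Offer Y costs 180 × $387.39 + $250.00 = $69,980.20.
Offer Y is cheaper by $92,188.80 − $69,980.20 = $22,208.60.

Offer Y by $22,209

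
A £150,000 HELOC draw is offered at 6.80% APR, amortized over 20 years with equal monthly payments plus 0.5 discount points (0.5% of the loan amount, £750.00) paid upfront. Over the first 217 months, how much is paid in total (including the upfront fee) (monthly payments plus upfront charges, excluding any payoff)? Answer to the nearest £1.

£249,217

Monthly rate = 6.8%/12 = 0.0056667; payment = 150,000 × 0.0056667 / (1 − (1+0.0056667)^−240) = £1,145.01.
Total outlay = 217 × £1,145.01 + £750.00 = £249,217.17.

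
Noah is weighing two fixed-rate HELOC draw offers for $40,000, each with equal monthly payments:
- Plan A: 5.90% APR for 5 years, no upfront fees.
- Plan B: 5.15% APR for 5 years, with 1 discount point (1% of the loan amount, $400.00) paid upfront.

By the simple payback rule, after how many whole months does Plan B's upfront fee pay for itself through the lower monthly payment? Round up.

29 months

Plan A: at 5.90% the monthly rate is 0.0049167, so the payment is 40,000 × 0.0049167 / (1 − 1.0049167^−60) = $771.45.
Plan B: monthly rate = 5.15%/12 = 0.0042917; payment = 40,000 × 0.0042917 / (1 − (1+0.0042917)^−60) = $757.60.
Monthly savings = $771.45 − $757.60 = $13.85.
Break-even = $400.00 / $13.85 = 28.88 → 29 months.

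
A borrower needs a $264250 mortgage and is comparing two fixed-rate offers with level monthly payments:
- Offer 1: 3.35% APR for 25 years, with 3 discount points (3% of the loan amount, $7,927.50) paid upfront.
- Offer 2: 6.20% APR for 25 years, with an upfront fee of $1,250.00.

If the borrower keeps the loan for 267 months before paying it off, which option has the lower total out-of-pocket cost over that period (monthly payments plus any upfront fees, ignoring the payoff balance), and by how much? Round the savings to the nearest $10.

Offer 1: at 3.35% the monthly rate is 0.0027917, so the payment is 264,250 × 0.0027917 / (1 − 1.0027917^−300) = $1,301.74.
Offer 2: monthly rate = 6.2%/12 = 0.0051667; payment = 264,250 × 0.0051667 / (1 − (1+0.0051667)^−300) = $1,735.02.
Over 267 months: Offer 1 costs 267 × $1,301.74 + $7,927.50 = $355,492.08; Offer 2 costs 267 × $1,735.02 + $1,250.00 = $464,500.34.
Offer 1 is cheaper by $464,500.34 − $355,492.08 = $109,008.26.

Offer 1 by $109,010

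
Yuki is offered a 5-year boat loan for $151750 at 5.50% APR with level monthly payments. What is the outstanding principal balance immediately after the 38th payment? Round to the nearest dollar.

$60,528

With monthly rate i = 5.5%/12 = 0.0045833, the balance after k of n payments is P · [(1+i)^n − (1+i)^k] / [(1+i)^n − 1].
(1+0.0045833)^60 = 1.31570377 and (1+0.0045833)^38 = 1.18978040, so the balance is 151,750 × (1.31570377 − 1.18978040) / (1.31570377 − 1) = $60,527.86.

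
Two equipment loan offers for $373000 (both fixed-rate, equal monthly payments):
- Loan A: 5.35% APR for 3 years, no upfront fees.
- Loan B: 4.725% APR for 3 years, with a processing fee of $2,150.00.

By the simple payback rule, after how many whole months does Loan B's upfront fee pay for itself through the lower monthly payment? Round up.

21 months

Loan A: monthly rate = 5.35%/12 = 0.0044583; payment = 373,000 × 0.0044583 / (1 − (1+0.0044583)^−36) = $11,237.85.
Loan B: monthly rate = 4.725%/12 = 0.0039375; payment = 373,000 × 0.0039375 / (1 − (1+0.0039375)^−36) = $11,133.15.
Monthly savings = $11,237.85 − $11,133.15 = $104.70.
Break-even = $2,150.00 / $104.70 = 20.53 → 21 months.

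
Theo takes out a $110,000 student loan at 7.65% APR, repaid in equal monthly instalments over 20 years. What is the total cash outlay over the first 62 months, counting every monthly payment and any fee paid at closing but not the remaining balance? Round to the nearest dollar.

$55,569

Monthly rate = 7.65%/12 = 0.0063750; payment = 110,000 × 0.0063750 / (1 − (1+0.0063750)^−240) = $896.27.
Total outlay = 62 × $896.27 = $55,568.74.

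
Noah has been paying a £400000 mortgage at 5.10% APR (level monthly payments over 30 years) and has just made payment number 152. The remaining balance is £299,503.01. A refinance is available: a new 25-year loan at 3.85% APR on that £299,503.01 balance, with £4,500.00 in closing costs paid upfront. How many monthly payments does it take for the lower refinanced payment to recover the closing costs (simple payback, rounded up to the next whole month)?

Current payment = 400,000 × 5.1%/12 / (1 − (1+0.0042500)^−360) = £2,171.80.
Refinanced payment = 299,503.01 × 0.0032083 / (1 − (1+0.0032083)^−300) = £1,556.19.
Monthly savings = £2,171.80 − £1,556.19 = £615.61.
Break-even = £4,500.00 / £615.61 = 7.31 → 8 months.

8 months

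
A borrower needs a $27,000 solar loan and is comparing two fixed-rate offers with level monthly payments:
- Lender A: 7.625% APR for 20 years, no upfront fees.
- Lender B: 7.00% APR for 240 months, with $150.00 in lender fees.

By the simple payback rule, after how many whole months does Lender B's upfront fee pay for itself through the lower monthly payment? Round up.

Lender A: at 7.625% the monthly rate is 0.0063542, so the payment is 27,000 × 0.0063542 / (1 − 1.0063542^−240) = $219.58.
Lender B: at 7.00% the monthly rate is 0.0058333, so the payment is 27,000 × 0.0058333 / (1 − 1.0058333^−240) = $209.33.
Monthly savings = $219.58 − $209.33 = $10.25.
Break-even = $150.00 / $10.25 = 14.63 → 15 months.

15 months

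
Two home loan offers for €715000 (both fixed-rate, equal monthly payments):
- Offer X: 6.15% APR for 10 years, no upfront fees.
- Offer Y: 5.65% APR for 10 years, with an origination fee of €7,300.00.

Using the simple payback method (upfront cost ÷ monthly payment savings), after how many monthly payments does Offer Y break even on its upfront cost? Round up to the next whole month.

41 months

Offer X: at 6.15% the monthly rate is 0.0051250, so the payment is 715,000 × 0.0051250 / (1 − 1.0051250^−120) = €7,991.93.
Offer Y: monthly rate = 5.65%/12 = 0.0047083; payment = 715,000 × 0.0047083 / (1 − (1+0.0047083)^−120) = €7,812.88.
Monthly savings = €7,991.93 − €7,812.88 = €179.05.
Break-even = €7,300.00 / €179.05 = 40.77 → 41 months.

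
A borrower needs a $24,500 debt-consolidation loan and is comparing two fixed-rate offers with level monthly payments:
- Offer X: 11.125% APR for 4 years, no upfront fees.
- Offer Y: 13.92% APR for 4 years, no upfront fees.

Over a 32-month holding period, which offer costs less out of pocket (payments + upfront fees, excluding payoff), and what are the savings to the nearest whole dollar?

Offer X by $1,082

Offer X: at 11.125% the monthly rate is 0.0092708, so the payment is 24,500 × 0.0092708 / (1 − 1.0092708^−48) = $634.70.
Offer Y: at 13.92% the monthly rate is 0.0116000, so the payment is 24,500 × 0.0116000 / (1 − 1.0116000^−48) = $668.52.
Over 32 months: Offer X costs 32 × $634.70 = $20,310.40; Offer Y costs 32 × $668.52 = $21,392.64.
Offer X is cheaper by $21,392.64 − $20,310.40 = $1,082.24.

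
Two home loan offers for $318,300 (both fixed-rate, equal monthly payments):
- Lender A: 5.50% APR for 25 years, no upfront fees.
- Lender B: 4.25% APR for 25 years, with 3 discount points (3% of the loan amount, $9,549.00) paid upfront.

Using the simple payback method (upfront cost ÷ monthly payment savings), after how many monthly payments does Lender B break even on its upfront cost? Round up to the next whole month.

42 months

Lender A: at 5.50% the monthly rate is 0.0045833, so the payment is 318,300 × 0.0045833 / (1 − 1.0045833^−300) = $1,954.64.
Lender B: at 4.25% the monthly rate is 0.0035417, so the payment is 318,300 × 0.0035417 / (1 − 1.0035417^−300) = $1,724.35.
Monthly savings = $1,954.64 − $1,724.35 = $230.29.
Break-even = $9,549.00 / $230.29 = 41.47 → 42 months.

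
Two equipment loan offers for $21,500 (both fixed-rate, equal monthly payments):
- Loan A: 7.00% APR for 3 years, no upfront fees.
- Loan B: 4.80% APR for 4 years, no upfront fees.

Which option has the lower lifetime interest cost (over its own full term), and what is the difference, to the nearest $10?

Loan B by $230

Loan A: at 7.00% the monthly rate is 0.0058333, so the payment is 21,500 × 0.0058333 / (1 − 1.0058333^−36) = $663.86.
Total interest on Loan A = 36 × $663.86 − $21,500 = $2,398.96.
Loan B: at 4.80% the monthly rate is 0.0040000, so the payment is 21,500 × 0.0040000 / (1 − 1.0040000^−48) = $493.18.
Total interest on Loan B = 48 × $493.18 − $21,500 = $2,172.64.
Loan B is lower by $226.32.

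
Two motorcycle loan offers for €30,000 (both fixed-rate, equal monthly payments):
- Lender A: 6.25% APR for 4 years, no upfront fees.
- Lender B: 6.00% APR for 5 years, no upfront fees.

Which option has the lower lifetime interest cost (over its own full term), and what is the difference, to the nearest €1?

Lender A: monthly rate = 6.25%/12 = 0.0052083; payment = 30,000 × 0.0052083 / (1 − (1+0.0052083)^−48) = €707.99.
Total interest on Lender A = 48 × €707.99 − €30,000 = €3,983.52.
Lender B: monthly rate = 6%/12 = 0.0050000; payment = 30,000 × 0.0050000 / (1 − (1+0.0050000)^−60) = €579.98.
Total interest on Lender B = 60 × €579.98 − €30,000 = €4,798.80.
Lender A is lower by €815.28.

Lender A by €815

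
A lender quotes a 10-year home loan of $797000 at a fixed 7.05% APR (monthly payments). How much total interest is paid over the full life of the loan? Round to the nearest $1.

Monthly rate = 7.05%/12 = 0.0058750; payment = 797,000 × 0.0058750 / (1 − (1+0.0058750)^−120) = $9,274.40.
Total paid = 120 × $9,274.40 = $1,112,928.00; interest = $1,112,928.00 − $797,000 = $315,928.00.

$315,928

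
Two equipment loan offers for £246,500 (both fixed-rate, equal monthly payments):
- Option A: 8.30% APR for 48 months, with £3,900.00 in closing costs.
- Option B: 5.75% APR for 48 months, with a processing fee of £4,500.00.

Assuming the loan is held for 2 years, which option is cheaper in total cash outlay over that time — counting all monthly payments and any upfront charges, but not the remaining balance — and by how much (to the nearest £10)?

Option A: monthly rate = 8.3%/12 = 0.0069167; payment = 246,500 × 0.0069167 / (1 − (1+0.0069167)^−48) = £6,052.56.
Option B: at 5.75% the monthly rate is 0.0047917, so the payment is 246,500 × 0.0047917 / (1 − 1.0047917^−48) = £5,760.85.
Over 24 months: Option A costs 24 × £6,052.56 + £3,900.00 = £149,161.44; Option B costs 24 × £5,760.85 + £4,500.00 = £142,760.40.
Option B is cheaper by £149,161.44 − £142,760.40 = £6,401.04.

Option B by £6,400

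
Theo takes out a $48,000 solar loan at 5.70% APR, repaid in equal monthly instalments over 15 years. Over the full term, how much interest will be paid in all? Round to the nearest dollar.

Monthly rate = 5.7%/12 = 0.0047500; payment = 48,000 × 0.0047500 / (1 − (1+0.0047500)^−180) = $397.31.
Total paid = 180 × $397.31 = $71,515.80; interest = $71,515.80 − $48,000 = $23,515.80.

$23,516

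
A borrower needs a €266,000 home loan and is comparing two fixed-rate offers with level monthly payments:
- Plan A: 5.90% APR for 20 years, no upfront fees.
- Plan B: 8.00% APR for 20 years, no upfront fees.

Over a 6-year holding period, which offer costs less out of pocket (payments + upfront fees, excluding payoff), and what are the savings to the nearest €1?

Plan A: monthly rate = 5.9%/12 = 0.0049167; payment = 266,000 × 0.0049167 / (1 − (1+0.0049167)^−240) = €1,890.39.
Plan B: monthly rate = 8%/12 = 0.0066667; payment = 266,000 × 0.0066667 / (1 − (1+0.0066667)^−240) = €2,224.93.
Over 72 months: Plan A costs 72 × €1,890.39 = €136,108.08; Plan B costs 72 × €2,224.93 = €160,194.96.
Plan A is cheaper by €160,194.96 − €136,108.08 = €24,086.88.

Plan A by €24,087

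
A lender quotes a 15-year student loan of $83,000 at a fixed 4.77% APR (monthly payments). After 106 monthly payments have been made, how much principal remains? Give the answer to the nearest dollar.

With monthly rate i = 4.77%/12 = 0.0039750, the balance after k of n payments is P · [(1+i)^n − (1+i)^k] / [(1+i)^n − 1].
(1+0.0039750)^180 = 2.04231037 and (1+0.0039750)^106 = 1.52274523, so the balance is 83,000 × (2.04231037 − 1.52274523) / (2.04231037 − 1) = $41,373.38.

$41,373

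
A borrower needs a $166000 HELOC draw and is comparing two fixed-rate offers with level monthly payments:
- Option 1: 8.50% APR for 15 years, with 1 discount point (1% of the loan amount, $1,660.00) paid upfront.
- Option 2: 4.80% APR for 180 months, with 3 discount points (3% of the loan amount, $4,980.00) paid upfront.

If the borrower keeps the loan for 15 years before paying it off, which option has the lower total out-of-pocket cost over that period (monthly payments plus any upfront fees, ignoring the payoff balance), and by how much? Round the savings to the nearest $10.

Option 2 by $57,730

Option 1: at 8.50% the monthly rate is 0.0070833, so the payment is 166,000 × 0.0070833 / (1 − 1.0070833^−180) = $1,634.67.
Option 2: at 4.80% the monthly rate is 0.0040000, so the payment is 166,000 × 0.0040000 / (1 − 1.0040000^−180) = $1,295.49.
Over 180 months: Option 1 costs 180 × $1,634.67 + $1,660.00 = $295,900.60; Option 2 costs 180 × $1,295.49 + $4,980.00 = $238,168.20.
Option 2 is cheaper by $295,900.60 − $238,168.20 = $57,732.40.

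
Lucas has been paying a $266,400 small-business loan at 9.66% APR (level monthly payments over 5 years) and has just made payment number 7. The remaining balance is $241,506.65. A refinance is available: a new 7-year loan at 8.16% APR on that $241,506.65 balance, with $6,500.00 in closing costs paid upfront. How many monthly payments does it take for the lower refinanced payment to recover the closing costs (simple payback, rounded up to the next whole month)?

Current payment = 266,400 × 9.66%/12 / (1 − (1+0.0080500)^−60) = $5,615.75.
Refinanced payment = 241,506.65 × 0.0068000 / (1 − (1+0.0068000)^−84) = $3,783.45.
Monthly savings = $5,615.75 − $3,783.45 = $1,832.30.
Break-even = $6,500.00 / $1,832.30 = 3.55 → 4 months.

4 months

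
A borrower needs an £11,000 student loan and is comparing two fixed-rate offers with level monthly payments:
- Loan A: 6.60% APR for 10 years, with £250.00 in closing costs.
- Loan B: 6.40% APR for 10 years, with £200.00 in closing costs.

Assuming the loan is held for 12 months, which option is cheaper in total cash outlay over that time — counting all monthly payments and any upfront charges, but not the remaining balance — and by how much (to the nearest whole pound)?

Loan A: monthly rate = 6.6%/12 = 0.0055000; payment = 11,000 × 0.0055000 / (1 − (1+0.0055000)^−120) = £125.46.
Loan B: at 6.40% the monthly rate is 0.0053333, so the payment is 11,000 × 0.0053333 / (1 − 1.0053333^−120) = £124.34.
Over 12 months: Loan A costs 12 × £125.46 + £250.00 = £1,755.52; Loan B costs 12 × £124.34 + £200.00 = £1,692.08.
Loan B is cheaper by £1,755.52 − £1,692.08 = £63.44.

Loan B by £63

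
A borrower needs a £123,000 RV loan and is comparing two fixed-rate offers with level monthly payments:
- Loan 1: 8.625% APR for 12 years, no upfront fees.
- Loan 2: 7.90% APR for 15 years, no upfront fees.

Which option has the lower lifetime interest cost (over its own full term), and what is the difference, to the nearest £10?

Loan 1: at 8.625% the monthly rate is 0.0071875, so the payment is 123,000 × 0.0071875 / (1 − 1.0071875^−144) = £1,373.93.
Total interest on Loan 1 = 144 × £1,373.93 − £123,000 = £74,845.92.
Loan 2: at 7.90% the monthly rate is 0.0065833, so the payment is 123,000 × 0.0065833 / (1 − 1.0065833^−180) = £1,168.36.
Total interest on Loan 2 = 180 × £1,168.36 − £123,000 = £87,304.80.
Loan 1 is lower by £12,458.88.

Loan 1 by £12,460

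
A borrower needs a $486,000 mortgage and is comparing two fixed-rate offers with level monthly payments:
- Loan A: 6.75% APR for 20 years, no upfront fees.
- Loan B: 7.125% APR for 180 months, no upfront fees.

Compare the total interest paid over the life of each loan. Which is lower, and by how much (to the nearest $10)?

Loan A: monthly rate = 6.75%/12 = 0.0056250; payment = 486,000 × 0.0056250 / (1 − (1+0.0056250)^−240) = $3,695.37.
Total interest on Loan A = 240 × $3,695.37 − $486,000 = $400,888.80.
Loan B: monthly rate = 7.125%/12 = 0.0059375; payment = 486,000 × 0.0059375 / (1 − (1+0.0059375)^−180) = $4,402.34.
Total interest on Loan B = 180 × $4,402.34 − $486,000 = $306,421.20.
Loan B is lower by $94,467.60.

Loan B by $94,470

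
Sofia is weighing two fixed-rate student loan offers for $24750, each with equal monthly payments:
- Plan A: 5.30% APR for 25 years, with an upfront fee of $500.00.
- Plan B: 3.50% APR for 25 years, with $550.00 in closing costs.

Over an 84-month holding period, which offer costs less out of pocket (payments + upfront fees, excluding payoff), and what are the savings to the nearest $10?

Plan B by $2,060

Plan A: monthly rate = 5.3%/12 = 0.0044167; payment = 24,750 × 0.0044167 / (1 − (1+0.0044167)^−300) = $149.04.
Plan B: monthly rate = 3.5%/12 = 0.0029167; payment = 24,750 × 0.0029167 / (1 − (1+0.0029167)^−300) = $123.90.
Over 84 months: Plan A costs 84 × $149.04 + $500.00 = $13,019.36; Plan B costs 84 × $123.90 + $550.00 = $10,957.60.
Plan B is cheaper by $13,019.36 − $10,957.60 = $2,061.76.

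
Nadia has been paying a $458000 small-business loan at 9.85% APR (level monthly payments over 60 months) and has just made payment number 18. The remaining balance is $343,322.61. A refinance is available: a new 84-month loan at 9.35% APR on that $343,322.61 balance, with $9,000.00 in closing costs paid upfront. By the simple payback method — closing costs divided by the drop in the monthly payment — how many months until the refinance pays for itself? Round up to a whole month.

3 months

Current payment = 458,000 × 9.85%/12 / (1 − (1+0.0082083)^−60) = $9,697.38.
Refinanced payment = 343,322.61 × 0.0077917 / (1 − (1+0.0077917)^−84) = $5,584.92.
Monthly savings = $9,697.38 − $5,584.92 = $4,112.46.
Break-even = $9,000.00 / $4,112.46 = 2.19 → 3 months.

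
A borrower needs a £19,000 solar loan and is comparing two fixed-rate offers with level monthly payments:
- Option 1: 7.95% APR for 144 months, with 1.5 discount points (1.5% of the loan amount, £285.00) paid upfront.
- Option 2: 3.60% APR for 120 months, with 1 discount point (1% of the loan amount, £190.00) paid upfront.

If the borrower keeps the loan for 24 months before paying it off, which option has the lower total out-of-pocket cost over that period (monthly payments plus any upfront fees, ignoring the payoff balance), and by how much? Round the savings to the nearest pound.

Option 2 by £488

Option 1: at 7.95% the monthly rate is 0.0066250, so the payment is 19,000 × 0.0066250 / (1 − 1.0066250^−144) = £205.15.
Option 2: monthly rate = 3.6%/12 = 0.0030000; payment = 19,000 × 0.0030000 / (1 − (1+0.0030000)^−120) = £188.77.
Over 24 months: Option 1 costs 24 × £205.15 + £285.00 = £5,208.60; Option 2 costs 24 × £188.77 + £190.00 = £4,720.48.
Option 2 is cheaper by £5,208.60 − £4,720.48 = £488.12.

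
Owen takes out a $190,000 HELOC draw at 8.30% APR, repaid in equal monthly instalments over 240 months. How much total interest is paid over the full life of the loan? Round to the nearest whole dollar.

$199,974

Monthly rate = 8.3%/12 = 0.0069167; payment = 190,000 × 0.0069167 / (1 − (1+0.0069167)^−240) = $1,624.89.
Total paid = 240 × $1,624.89 = $389,973.60; interest = $389,973.60 − $190,000 = $199,973.60.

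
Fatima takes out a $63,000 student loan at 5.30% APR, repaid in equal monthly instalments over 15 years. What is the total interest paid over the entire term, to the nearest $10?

$28,460

Monthly rate = 5.3%/12 = 0.0044167; payment = 63,000 × 0.0044167 / (1 − (1+0.0044167)^−180) = $508.10.
Total paid = 180 × $508.10 = $91,458.00; interest = $91,458.00 − $63,000 = $28,458.00.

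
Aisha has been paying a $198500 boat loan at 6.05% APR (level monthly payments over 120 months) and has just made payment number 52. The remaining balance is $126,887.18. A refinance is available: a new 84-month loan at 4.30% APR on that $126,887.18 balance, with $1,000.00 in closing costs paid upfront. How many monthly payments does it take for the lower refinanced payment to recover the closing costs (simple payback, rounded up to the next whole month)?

3 months

Current payment = 198,500 × 6.05%/12 / (1 − (1+0.0050417)^−120) = $2,208.74.
Refinanced payment = 126,887.18 × 0.0035833 / (1 − (1+0.0035833)^−84) = $1,751.97.
Monthly savings = $2,208.74 − $1,751.97 = $456.77.
Break-even = $1,000.00 / $456.77 = 2.19 → 3 months.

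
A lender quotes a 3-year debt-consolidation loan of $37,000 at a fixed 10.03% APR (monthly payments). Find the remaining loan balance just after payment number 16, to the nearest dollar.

$21,914

With monthly rate i = 10.03%/12 = 0.0083583, the balance after k of n payments is P · [(1+i)^n − (1+i)^k] / [(1+i)^n − 1].
(1+0.0083583)^36 = 1.34938570 and (1+0.0083583)^16 = 1.14245280, so the balance is 37,000 × (1.34938570 − 1.14245280) / (1.34938570 − 1) = $21,914.23.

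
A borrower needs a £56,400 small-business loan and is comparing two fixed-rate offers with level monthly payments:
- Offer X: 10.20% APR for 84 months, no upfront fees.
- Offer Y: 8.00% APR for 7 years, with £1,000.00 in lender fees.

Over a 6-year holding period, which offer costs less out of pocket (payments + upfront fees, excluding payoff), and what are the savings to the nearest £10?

Offer Y by £3,540

Offer X: at 10.20% the monthly rate is 0.0085000, so the payment is 56,400 × 0.0085000 / (1 − 1.0085000^−84) = £942.15.
Offer Y: at 8.00% the monthly rate is 0.0066667, so the payment is 56,400 × 0.0066667 / (1 − 1.0066667^−84) = £879.06.
Over 72 months: Offer X costs 72 × £942.15 = £67,834.80; Offer Y costs 72 × £879.06 + £1,000.00 = £64,292.32.
Offer Y is cheaper by £67,834.80 − £64,292.32 = £3,542.48.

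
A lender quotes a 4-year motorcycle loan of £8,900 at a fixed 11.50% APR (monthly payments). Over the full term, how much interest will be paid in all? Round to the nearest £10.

At 11.50% the monthly rate is 0.0095833, so the payment is 8,900 × 0.0095833 / (1 − 1.0095833^−48) = £232.19.
Total paid = 48 × £232.19 = £11,145.12; interest = £11,145.12 − £8,900 = £2,245.12.

£2,250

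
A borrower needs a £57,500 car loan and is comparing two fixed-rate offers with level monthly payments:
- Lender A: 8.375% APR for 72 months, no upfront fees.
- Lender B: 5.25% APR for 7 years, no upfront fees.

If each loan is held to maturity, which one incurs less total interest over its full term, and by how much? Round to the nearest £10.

Lender B by £4,510

Lender A: monthly rate = 8.375%/12 = 0.0069792; payment = 57,500 × 0.0069792 / (1 − (1+0.0069792)^−72) = £1,018.72.
Total interest on Lender A = 72 × £1,018.72 − £57,500 = £15,847.84.
Lender B: at 5.25% the monthly rate is 0.0043750, so the payment is 57,500 × 0.0043750 / (1 − 1.0043750^−84) = £819.47.
Total interest on Lender B = 84 × £819.47 − £57,500 = £11,335.48.
Lender B is lower by £4,512.36.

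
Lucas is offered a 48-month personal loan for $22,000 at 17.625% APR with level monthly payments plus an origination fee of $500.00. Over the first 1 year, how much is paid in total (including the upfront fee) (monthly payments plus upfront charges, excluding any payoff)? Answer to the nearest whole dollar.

Monthly rate = 17.625%/12 = 0.0146875; payment = 22,000 × 0.0146875 / (1 − (1+0.0146875)^−48) = $641.95.
Total outlay = 12 × $641.95 + $500.00 = $8,203.40.

$8,203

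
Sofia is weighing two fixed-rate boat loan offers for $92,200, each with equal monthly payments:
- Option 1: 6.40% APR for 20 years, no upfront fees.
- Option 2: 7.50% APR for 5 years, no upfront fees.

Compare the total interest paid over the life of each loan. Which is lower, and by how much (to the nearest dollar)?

Option 1: monthly rate = 6.4%/12 = 0.0053333; payment = 92,200 × 0.0053333 / (1 − (1+0.0053333)^−240) = $682.00.
Total interest on Option 1 = 240 × $682.00 − $92,200 = $71,480.00.
Option 2: at 7.50% the monthly rate is 0.0062500, so the payment is 92,200 × 0.0062500 / (1 − 1.0062500^−60) = $1,847.50.
Total interest on Option 2 = 60 × $1,847.50 − $92,200 = $18,650.00.
Option 2 is lower by $52,830.00.

Option 2 by $52,830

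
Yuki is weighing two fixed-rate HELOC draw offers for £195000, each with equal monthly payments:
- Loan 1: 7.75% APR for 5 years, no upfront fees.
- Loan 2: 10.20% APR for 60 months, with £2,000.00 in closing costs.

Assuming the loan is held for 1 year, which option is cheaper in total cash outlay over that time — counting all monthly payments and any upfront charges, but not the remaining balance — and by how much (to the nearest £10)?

Loan 1 by £4,780

Loan 1: monthly rate = 7.75%/12 = 0.0064583; payment = 195,000 × 0.0064583 / (1 − (1+0.0064583)^−60) = £3,930.61.
Loan 2: at 10.20% the monthly rate is 0.0085000, so the payment is 195,000 × 0.0085000 / (1 − 1.0085000^−60) = £4,162.39.
Over 12 months: Loan 1 costs 12 × £3,930.61 = £47,167.32; Loan 2 costs 12 × £4,162.39 + £2,000.00 = £51,948.68.
Loan 1 is cheaper by £51,948.68 − £47,167.32 = £4,781.36.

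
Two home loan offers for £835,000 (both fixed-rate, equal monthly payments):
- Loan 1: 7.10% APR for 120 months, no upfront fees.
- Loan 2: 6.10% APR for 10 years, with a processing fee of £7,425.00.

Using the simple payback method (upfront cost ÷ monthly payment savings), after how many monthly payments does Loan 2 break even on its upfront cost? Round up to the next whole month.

18 months

Loan 1: monthly rate = 7.1%/12 = 0.0059167; payment = 835,000 × 0.0059167 / (1 − (1+0.0059167)^−120) = £9,738.15.
Loan 2: at 6.10% the monthly rate is 0.0050833, so the payment is 835,000 × 0.0050833 / (1 − 1.0050833^−120) = £9,312.20.
Monthly savings = £9,738.15 − £9,312.20 = £425.95.
Break-even = £7,425.00 / £425.95 = 17.43 → 18 months.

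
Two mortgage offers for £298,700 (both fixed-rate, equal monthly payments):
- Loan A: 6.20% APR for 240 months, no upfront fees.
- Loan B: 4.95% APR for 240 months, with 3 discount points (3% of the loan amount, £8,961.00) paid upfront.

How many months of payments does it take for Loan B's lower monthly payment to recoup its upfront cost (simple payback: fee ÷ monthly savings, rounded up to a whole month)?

Loan A: monthly rate = 6.2%/12 = 0.0051667; payment = 298,700 × 0.0051667 / (1 − (1+0.0051667)^−240) = £2,174.59.
Loan B: at 4.95% the monthly rate is 0.0041250, so the payment is 298,700 × 0.0041250 / (1 − 1.0041250^−240) = £1,963.05.
Monthly savings = £2,174.59 − £1,963.05 = £211.54.
Break-even = £8,961.00 / £211.54 = 42.36 → 43 months.

43 months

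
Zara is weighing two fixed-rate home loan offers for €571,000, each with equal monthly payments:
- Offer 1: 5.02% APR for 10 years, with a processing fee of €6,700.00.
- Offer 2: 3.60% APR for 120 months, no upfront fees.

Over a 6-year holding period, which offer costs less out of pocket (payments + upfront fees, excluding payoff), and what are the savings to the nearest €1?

Offer 2 by €34,690

Offer 1: at 5.02% the monthly rate is 0.0041833, so the payment is 571,000 × 0.0041833 / (1 − 1.0041833^−120) = €6,061.92.
Offer 2: at 3.60% the monthly rate is 0.0030000, so the payment is 571,000 × 0.0030000 / (1 − 1.0030000^−120) = €5,673.17.
Over 72 months: Offer 1 costs 72 × €6,061.92 + €6,700.00 = €443,158.24; Offer 2 costs 72 × €5,673.17 = €408,468.24.
Offer 2 is cheaper by €443,158.24 − €408,468.24 = €34,690.00.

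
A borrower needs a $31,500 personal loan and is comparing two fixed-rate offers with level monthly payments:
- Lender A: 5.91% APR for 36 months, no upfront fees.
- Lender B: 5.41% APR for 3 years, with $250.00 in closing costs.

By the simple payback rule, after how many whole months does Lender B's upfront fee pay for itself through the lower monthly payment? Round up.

36 months

Lender A: monthly rate = 5.91%/12 = 0.0049250; payment = 31,500 × 0.0049250 / (1 − (1+0.0049250)^−36) = $957.01.
Lender B: monthly rate = 5.41%/12 = 0.0045083; payment = 31,500 × 0.0045083 / (1 − (1+0.0045083)^−36) = $949.89.
Monthly savings = $957.01 − $949.89 = $7.12.
Break-even = $250.00 / $7.12 = 35.11 → 36 months.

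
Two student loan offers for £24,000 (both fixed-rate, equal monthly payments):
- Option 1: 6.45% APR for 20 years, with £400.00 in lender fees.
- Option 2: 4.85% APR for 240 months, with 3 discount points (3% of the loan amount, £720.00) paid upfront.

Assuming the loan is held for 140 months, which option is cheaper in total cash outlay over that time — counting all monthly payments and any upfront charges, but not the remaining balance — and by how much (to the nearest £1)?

Option 1: monthly rate = 6.45%/12 = 0.0053750; payment = 24,000 × 0.0053750 / (1 − (1+0.0053750)^−240) = £178.23.
Option 2: monthly rate = 4.85%/12 = 0.0040417; payment = 24,000 × 0.0040417 / (1 − (1+0.0040417)^−240) = £156.41.
Over 140 months: Option 1 costs 140 × £178.23 + £400.00 = £25,352.20; Option 2 costs 140 × £156.41 + £720.00 = £22,617.40.
Option 2 is cheaper by £25,352.20 − £22,617.40 = £2,734.80.

Option 2 by £2,735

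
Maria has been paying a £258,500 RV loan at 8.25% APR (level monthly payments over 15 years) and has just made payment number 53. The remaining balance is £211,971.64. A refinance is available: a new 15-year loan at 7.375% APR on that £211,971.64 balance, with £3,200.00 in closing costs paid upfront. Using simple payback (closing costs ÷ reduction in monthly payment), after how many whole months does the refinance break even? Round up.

Current payment = 258,500 × 8.25%/12 / (1 − (1+0.0068750)^−180) = £2,507.81.
Refinanced payment = 211,971.64 × 0.0061458 / (1 − (1+0.0061458)^−180) = £1,949.98.
Monthly savings = £2,507.81 − £1,949.98 = £557.83.
Break-even = £3,200.00 / £557.83 = 5.74 → 6 months.

6 months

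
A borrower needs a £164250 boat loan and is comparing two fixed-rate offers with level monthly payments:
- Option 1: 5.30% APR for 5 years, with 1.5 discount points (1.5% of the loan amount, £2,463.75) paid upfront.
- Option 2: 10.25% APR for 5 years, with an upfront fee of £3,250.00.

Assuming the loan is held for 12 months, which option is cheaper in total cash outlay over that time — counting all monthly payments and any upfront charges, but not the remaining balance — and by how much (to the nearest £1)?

Option 1: monthly rate = 5.3%/12 = 0.0044167; payment = 164,250 × 0.0044167 / (1 − (1+0.0044167)^−60) = £3,122.23.
Option 2: monthly rate = 10.25%/12 = 0.0085417; payment = 164,250 × 0.0085417 / (1 − (1+0.0085417)^−60) = £3,510.07.
Over 12 months: Option 1 costs 12 × £3,122.23 + £2,463.75 = £39,930.51; Option 2 costs 12 × £3,510.07 + £3,250.00 = £45,370.84.
Option 1 is cheaper by £45,370.84 − £39,930.51 = £5,440.33.

Option 1 by £5,440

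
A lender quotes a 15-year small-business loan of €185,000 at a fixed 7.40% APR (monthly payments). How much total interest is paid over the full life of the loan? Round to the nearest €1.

At 7.40% the monthly rate is 0.0061667, so the payment is 185,000 × 0.0061667 / (1 − 1.0061667^−180) = €1,704.48.
Total paid = 180 × €1,704.48 = €306,806.40; interest = €306,806.40 − €185,000 = €121,806.40.

€121,806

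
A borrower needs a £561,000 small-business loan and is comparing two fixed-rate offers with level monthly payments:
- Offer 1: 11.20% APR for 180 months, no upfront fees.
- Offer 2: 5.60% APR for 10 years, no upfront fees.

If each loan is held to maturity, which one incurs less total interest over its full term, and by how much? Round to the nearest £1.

Offer 2 by £426,510

Offer 1: at 11.20% the monthly rate is 0.0093333, so the payment is 561,000 × 0.0093333 / (1 − 1.0093333^−180) = £6,446.94.
Total interest on Offer 1 = 180 × £6,446.94 − £561,000 = £599,449.20.
Offer 2: at 5.60% the monthly rate is 0.0046667, so the payment is 561,000 × 0.0046667 / (1 − 1.0046667^−120) = £6,116.16.
Total interest on Offer 2 = 120 × £6,116.16 − £561,000 = £172,939.20.
Offer 2 is lower by £426,510.00.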